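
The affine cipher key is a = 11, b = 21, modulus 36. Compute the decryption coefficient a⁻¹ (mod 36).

23

Apply the Euclidean algorithm to 36 and 11:
36 = 3*11 + 3
11 = 3*3 + 2
3 = 1*2 + 1
2 = 2*1 + 0
The gcd is 1. Working backward:
1 = 3 − 2
1 = −11 + 4·3
1 = 4·36 − 13·11
Thus 11·(-13) ≡ 1 (mod 36); reducing, -13 mod 36 = 23.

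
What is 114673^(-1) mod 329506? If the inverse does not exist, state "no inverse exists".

99013

Extended Euclidean algorithm:
329506 = 2×114673 + 100160
114673 = 1×100160 + 14513
100160 = 6×14513 + 13082
14513 = 1×13082 + 1431
13082 = 9×1431 + 203
1431 = 7×203 + 10
203 = 20×10 + 3
10 = 3×3 + 1
3 = 3×1 + 0
gcd = 1, so the inverse exists. Back-substitute:
1 = 10 − 3·3
1 = −3·203 + 61·10
1 = 61·1431 − 430·203
1 = −430·13082 + 3931·1431
1 = 3931·14513 − 4361·13082
1 = −4361·100160 + 30097·14513
1 = 30097·114673 − 34458·100160
1 = −34458·329506 + 99013·114673
So 114673·99013 ≡ 1 (mod 329506).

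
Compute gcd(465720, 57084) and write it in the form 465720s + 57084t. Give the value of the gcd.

Repeated division:
465720 = 8×57084 + 9048
57084 = 6×9048 + 2796
9048 = 3×2796 + 660
2796 = 4×660 + 156
660 = 4×156 + 36
156 = 4×36 + 12
36 = 3×12 + 0
gcd(465720, 57084) = 12.
Express as a combination:
12 = 156 − 4·36
12 = −4·660 + 17·156
12 = 17·2796 − 72·660
12 = −72·9048 + 233·2796
12 = 233·57084 − 1470·9048
12 = −1470·465720 + 11993·57084
So 12 = (-1470)·465720 + (11993)·57084.

12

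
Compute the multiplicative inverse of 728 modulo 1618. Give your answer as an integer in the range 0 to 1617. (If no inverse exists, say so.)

no inverse exists

Euclidean algorithm on 1618, 728:
1618 = 2*728 + 162
728 = 4*162 + 80
162 = 2*80 + 2
80 = 40*2 + 0
The gcd is 2, not 1, hence no inverse exists.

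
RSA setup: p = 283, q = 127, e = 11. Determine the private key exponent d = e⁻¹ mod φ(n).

16151

φ(n) = (p−1)(q−1) = 282·126 = 35532.
Need d with 11·d ≡ 1 (mod 35532). Apply the extended Euclidean algorithm:
35532 = 3230*11 + 2
11 = 5*2 + 1
2 = 2*1 + 0
Back-substitute:
1 = 11 − 5·2
1 = −5·35532 + 16151·11
So 11·16151 ≡ 1 (mod 35532), hence d = 16151.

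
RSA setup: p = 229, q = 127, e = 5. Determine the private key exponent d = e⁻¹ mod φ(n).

φ(n) = (p−1)(q−1) = 228·126 = 28728.
Need d with 5·d ≡ 1 (mod 28728). Apply the extended Euclidean algorithm:
28728 = 5745×5 + 3
5 = 1×3 + 2
3 = 1×2 + 1
2 = 2×1 + 0
Back-substitute:
1 = 3 − 2
1 = −5 + 2·3
1 = 2·28728 − 11491·5
So 5·(-11491) ≡ 1 (mod 28728), hence d ≡ -11491 ≡ 17237 (mod 28728).

17237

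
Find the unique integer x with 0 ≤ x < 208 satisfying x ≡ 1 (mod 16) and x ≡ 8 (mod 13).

177

Write x = 1 + 16·k. Then 16·k ≡ 8 − 1 ≡ 7 (mod 13).
Need 16⁻¹ mod 13. Extended Euclid on (13, 3):
13 = 4*3 + 1
3 = 3*1 + 0
Back-substitute:
1 = 13 − 4·3
16⁻¹ ≡ 9 (mod 13), so k ≡ 9·7 ≡ 11 (mod 13).
x = 1 + 16·11 = 177.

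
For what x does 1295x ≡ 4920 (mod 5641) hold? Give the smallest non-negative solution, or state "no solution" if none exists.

First find gcd(1295, 5641):
5641 = 4*1295 + 461
1295 = 2*461 + 373
461 = 1*373 + 88
373 = 4*88 + 21
88 = 4*21 + 4
21 = 5*4 + 1
4 = 4*1 + 0
gcd = 1, so a unique solution mod 5641 exists.
Back-substitute for the Bézout coefficients:
1 = 21 − 5·4
1 = −5·88 + 21·21
1 = 21·373 − 89·88
1 = −89·461 + 110·373
1 = 110·1295 − 309·461
1 = −309·5641 + 1346·1295
So 1295·(1346) ≡ 1 (mod 5641), giving 1295⁻¹ ≡ 1346.
x ≡ 1295⁻¹·4920 ≡ 1346·4920 ≡ 5427 (mod 5641).

5427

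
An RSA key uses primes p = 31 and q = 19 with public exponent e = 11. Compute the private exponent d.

491

φ(n) = (p−1)(q−1) = 30·18 = 540.
Need d with 11·d ≡ 1 (mod 540). Apply the extended Euclidean algorithm:
540 = 49·11 + 1
11 = 11·1 + 0
Back-substitute:
1 = 540 − 49·11
So 11·(-49) ≡ 1 (mod 540), hence d ≡ -49 ≡ 491 (mod 540).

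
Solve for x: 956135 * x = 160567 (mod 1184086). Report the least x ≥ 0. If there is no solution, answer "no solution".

605109

First find gcd(956135, 1184086):
1184086 = 1·956135 + 227951
956135 = 4·227951 + 44331
227951 = 5·44331 + 6296
44331 = 7·6296 + 259
6296 = 24·259 + 80
259 = 3·80 + 19
80 = 4·19 + 4
19 = 4·4 + 3
4 = 1·3 + 1
3 = 3·1 + 0
gcd = 1, so a unique solution mod 1184086 exists.
Back-substitute for the Bézout coefficients:
1 = 4 − 3
1 = −19 + 5·4
1 = 5·80 − 21·19
1 = −21·259 + 68·80
1 = 68·6296 − 1653·259
1 = −1653·44331 + 11639·6296
1 = 11639·227951 − 59848·44331
1 = −59848·956135 + 251031·227951
1 = 251031·1184086 − 310879·956135
So 956135·(-310879) ≡ 1 (mod 1184086), giving 956135⁻¹ ≡ 873207.
x ≡ 956135⁻¹·160567 ≡ 873207·160567 ≡ 605109 (mod 1184086).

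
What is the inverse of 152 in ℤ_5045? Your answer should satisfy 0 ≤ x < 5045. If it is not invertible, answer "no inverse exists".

gcd(5045, 152) by repeated division:
5045 = 33·152 + 29
152 = 5·29 + 7
29 = 4·7 + 1
7 = 7·1 + 0
Since gcd(152, 5045) = 1, back-substitute to write 1 as a combination:
1 = 29 − 4·7
1 = −4·152 + 21·29
1 = 21·5045 − 697·152
Hence 152⁻¹ ≡ -697 ≡ 4348 (mod 5045).

4348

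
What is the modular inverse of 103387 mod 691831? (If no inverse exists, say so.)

135011

gcd(691831, 103387) by repeated division:
691831 = 6·103387 + 71509
103387 = 1·71509 + 31878
71509 = 2·31878 + 7753
31878 = 4·7753 + 866
7753 = 8·866 + 825
866 = 1·825 + 41
825 = 20·41 + 5
41 = 8·5 + 1
5 = 5·1 + 0
Since gcd(103387, 691831) = 1, back-substitute to write 1 as a combination:
1 = 41 − 8·5
1 = −8·825 + 161·41
1 = 161·866 − 169·825
1 = −169·7753 + 1513·866
1 = 1513·31878 − 6221·7753
1 = −6221·71509 + 13955·31878
1 = 13955·103387 − 20176·71509
1 = −20176·691831 + 135011·103387
So 103387·135011 ≡ 1 (mod 691831).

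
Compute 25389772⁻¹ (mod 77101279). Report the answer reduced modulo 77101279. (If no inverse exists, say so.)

gcd(77101279, 25389772) by repeated division:
77101279 = 3×25389772 + 931963
25389772 = 27×931963 + 226771
931963 = 4×226771 + 24879
226771 = 9×24879 + 2860
24879 = 8×2860 + 1999
2860 = 1×1999 + 861
1999 = 2×861 + 277
861 = 3×277 + 30
277 = 9×30 + 7
30 = 4×7 + 2
7 = 3×2 + 1
2 = 2×1 + 0
gcd = 1, so the inverse exists. Back-substitute:
1 = 7 − 3·2
1 = −3·30 + 13·7
1 = 13·277 − 120·30
1 = −120·861 + 373·277
1 = 373·1999 − 866·861
1 = −866·2860 + 1239·1999
1 = 1239·24879 − 10778·2860
1 = −10778·226771 + 98241·24879
1 = 98241·931963 − 403742·226771
1 = −403742·25389772 + 10999275·931963
1 = 10999275·77101279 − 33401567·25389772
So 25389772·(-33401567) ≡ 1 (mod 77101279), and -33401567 ≡ 43699712 (mod 77101279).

43699712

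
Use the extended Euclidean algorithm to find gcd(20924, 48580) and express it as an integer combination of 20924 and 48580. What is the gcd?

4

Euclidean algorithm:
48580 = 2*20924 + 6732
20924 = 3*6732 + 728
6732 = 9*728 + 180
728 = 4*180 + 8
180 = 22*8 + 4
8 = 2*4 + 0
gcd(20924, 48580) = 4.
Back-substituting:
4 = 180 − 22·8
4 = −22·728 + 89·180
4 = 89·6732 − 823·728
4 = −823·20924 + 2558·6732
4 = 2558·48580 − 5939·20924
So 4 = (2558)·48580 + (-5939)·20924.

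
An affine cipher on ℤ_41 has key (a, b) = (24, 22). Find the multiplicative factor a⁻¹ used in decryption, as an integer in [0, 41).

Extended Euclidean algorithm:
41 = 1*24 + 17
24 = 1*17 + 7
17 = 2*7 + 3
7 = 2*3 + 1
3 = 3*1 + 0
Since gcd(24, 41) = 1, back-substitute to write 1 as a combination:
1 = 7 − 2·3
1 = −2·17 + 5·7
1 = 5·24 − 7·17
1 = −7·41 + 12·24
So 24·12 ≡ 1 (mod 41).

12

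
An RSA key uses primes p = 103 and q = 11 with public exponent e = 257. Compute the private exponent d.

893

φ(n) = (p−1)(q−1) = 102·10 = 1020.
Need d with 257·d ≡ 1 (mod 1020). Apply the extended Euclidean algorithm:
1020 = 3×257 + 249
257 = 1×249 + 8
249 = 31×8 + 1
8 = 8×1 + 0
Back-substitute:
1 = 249 − 31·8
1 = −31·257 + 32·249
1 = 32·1020 − 127·257
So 257·(-127) ≡ 1 (mod 1020), hence d ≡ -127 ≡ 893 (mod 1020).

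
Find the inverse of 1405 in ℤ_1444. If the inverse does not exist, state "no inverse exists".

Apply the Euclidean algorithm to 1444 and 1405:
1444 = 1*1405 + 39
1405 = 36*39 + 1
39 = 39*1 + 0
The gcd is 1. Working backward:
1 = 1405 − 36·39
1 = −36·1444 + 37·1405
So 1405·37 ≡ 1 (mod 1444).

37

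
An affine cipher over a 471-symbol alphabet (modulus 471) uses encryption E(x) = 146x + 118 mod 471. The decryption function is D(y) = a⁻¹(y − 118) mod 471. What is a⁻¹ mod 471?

371

Apply the Euclidean algorithm to 471 and 146:
471 = 3·146 + 33
146 = 4·33 + 14
33 = 2·14 + 5
14 = 2·5 + 4
5 = 1·4 + 1
4 = 4·1 + 0
The gcd is 1. Working backward:
1 = 5 − 4
1 = −14 + 3·5
1 = 3·33 − 7·14
1 = −7·146 + 31·33
1 = 31·471 − 100·146
Thus 146·(-100) ≡ 1 (mod 471); reducing, -100 mod 471 = 371.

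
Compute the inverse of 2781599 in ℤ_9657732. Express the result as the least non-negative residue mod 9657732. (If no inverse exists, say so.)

3319607

Extended Euclidean algorithm:
9657732 = 3·2781599 + 1312935
2781599 = 2·1312935 + 155729
1312935 = 8·155729 + 67103
155729 = 2·67103 + 21523
67103 = 3·21523 + 2534
21523 = 8·2534 + 1251
2534 = 2·1251 + 32
1251 = 39·32 + 3
32 = 10·3 + 2
3 = 1·2 + 1
2 = 2·1 + 0
Since gcd(2781599, 9657732) = 1, back-substitute to write 1 as a combination:
1 = 3 − 2
1 = −32 + 11·3
1 = 11·1251 − 430·32
1 = −430·2534 + 871·1251
1 = 871·21523 − 7398·2534
1 = −7398·67103 + 23065·21523
1 = 23065·155729 − 53528·67103
1 = −53528·1312935 + 451289·155729
1 = 451289·2781599 − 956106·1312935
1 = −956106·9657732 + 3319607·2781599
So 2781599·3319607 ≡ 1 (mod 9657732).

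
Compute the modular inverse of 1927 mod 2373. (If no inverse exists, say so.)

697

Apply the Euclidean algorithm to 2373 and 1927:
2373 = 1×1927 + 446
1927 = 4×446 + 143
446 = 3×143 + 17
143 = 8×17 + 7
17 = 2×7 + 3
7 = 2×3 + 1
3 = 3×1 + 0
Since gcd(1927, 2373) = 1, back-substitute to write 1 as a combination:
1 = 7 − 2·3
1 = −2·17 + 5·7
1 = 5·143 − 42·17
1 = −42·446 + 131·143
1 = 131·1927 − 566·446
1 = −566·2373 + 697·1927
So 1927·697 ≡ 1 (mod 2373).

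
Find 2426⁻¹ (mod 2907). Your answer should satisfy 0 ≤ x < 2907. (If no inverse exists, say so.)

gcd(2907, 2426) by repeated division:
2907 = 1·2426 + 481
2426 = 5·481 + 21
481 = 22·21 + 19
21 = 1·19 + 2
19 = 9·2 + 1
2 = 2·1 + 0
Since gcd(2426, 2907) = 1, back-substitute to write 1 as a combination:
1 = 19 − 9·2
1 = −9·21 + 10·19
1 = 10·481 − 229·21
1 = −229·2426 + 1155·481
1 = 1155·2907 − 1384·2426
Hence 2426⁻¹ ≡ -1384 ≡ 1523 (mod 2907).

1523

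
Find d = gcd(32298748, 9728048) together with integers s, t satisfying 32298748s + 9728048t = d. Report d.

Euclidean algorithm:
32298748 = 3·9728048 + 3114604
9728048 = 3·3114604 + 384236
3114604 = 8·384236 + 40716
384236 = 9·40716 + 17792
40716 = 2·17792 + 5132
17792 = 3·5132 + 2396
5132 = 2·2396 + 340
2396 = 7·340 + 16
340 = 21·16 + 4
16 = 4·4 + 0
gcd(32298748, 9728048) = 4.
Express as a combination:
4 = 340 − 21·16
4 = −21·2396 + 148·340
4 = 148·5132 − 317·2396
4 = −317·17792 + 1099·5132
4 = 1099·40716 − 2515·17792
4 = −2515·384236 + 23734·40716
4 = 23734·3114604 − 192387·384236
4 = −192387·9728048 + 600895·3114604
4 = 600895·32298748 − 1995072·9728048
So 4 = (600895)·32298748 + (-1995072)·9728048.

4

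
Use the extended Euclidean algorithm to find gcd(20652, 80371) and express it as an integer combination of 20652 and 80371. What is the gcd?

1

Apply Euclid's algorithm to 80371 and 20652:
80371 = 3*20652 + 18415
20652 = 1*18415 + 2237
18415 = 8*2237 + 519
2237 = 4*519 + 161
519 = 3*161 + 36
161 = 4*36 + 17
36 = 2*17 + 2
17 = 8*2 + 1
2 = 2*1 + 0
gcd(20652, 80371) = 1.
Working backward:
1 = 17 − 8·2
1 = −8·36 + 17·17
1 = 17·161 − 76·36
1 = −76·519 + 245·161
1 = 245·2237 − 1056·519
1 = −1056·18415 + 8693·2237
1 = 8693·20652 − 9749·18415
1 = −9749·80371 + 37940·20652
So 1 = (-9749)·80371 + (37940)·20652.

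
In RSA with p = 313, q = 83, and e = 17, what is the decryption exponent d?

φ(n) = (p−1)(q−1) = 312·82 = 25584.
Need d with 17·d ≡ 1 (mod 25584). Apply the extended Euclidean algorithm:
25584 = 1504×17 + 16
17 = 1×16 + 1
16 = 16×1 + 0
Back-substitute:
1 = 17 − 16
1 = −25584 + 1505·17
So 17·1505 ≡ 1 (mod 25584), hence d = 1505.

1505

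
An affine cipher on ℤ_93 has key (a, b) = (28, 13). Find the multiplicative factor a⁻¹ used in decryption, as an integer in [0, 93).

Run Euclid on (93, 28):
93 = 3*28 + 9
28 = 3*9 + 1
9 = 9*1 + 0
The gcd is 1. Working backward:
1 = 28 − 3·9
1 = −3·93 + 10·28
So 28·10 ≡ 1 (mod 93).

10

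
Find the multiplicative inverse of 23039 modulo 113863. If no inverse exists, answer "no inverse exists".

Apply the Euclidean algorithm to 113863 and 23039:
113863 = 4×23039 + 21707
23039 = 1×21707 + 1332
21707 = 16×1332 + 395
1332 = 3×395 + 147
395 = 2×147 + 101
147 = 1×101 + 46
101 = 2×46 + 9
46 = 5×9 + 1
9 = 9×1 + 0
The gcd is 1. Working backward:
1 = 46 − 5·9
1 = −5·101 + 11·46
1 = 11·147 − 16·101
1 = −16·395 + 43·147
1 = 43·1332 − 145·395
1 = −145·21707 + 2363·1332
1 = 2363·23039 − 2508·21707
1 = −2508·113863 + 12395·23039
So 23039·12395 ≡ 1 (mod 113863).

12395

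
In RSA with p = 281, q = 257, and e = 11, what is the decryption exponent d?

52131

φ(n) = (p−1)(q−1) = 280·256 = 71680.
Need d with 11·d ≡ 1 (mod 71680). Apply the extended Euclidean algorithm:
71680 = 6516×11 + 4
11 = 2×4 + 3
4 = 1×3 + 1
3 = 3×1 + 0
Back-substitute:
1 = 4 − 3
1 = −11 + 3·4
1 = 3·71680 − 19549·11
So 11·(-19549) ≡ 1 (mod 71680), hence d ≡ -19549 ≡ 52131 (mod 71680).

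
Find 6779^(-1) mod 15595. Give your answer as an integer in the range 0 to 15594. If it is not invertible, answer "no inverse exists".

13704

Extended Euclidean algorithm:
15595 = 2×6779 + 2037
6779 = 3×2037 + 668
2037 = 3×668 + 33
668 = 20×33 + 8
33 = 4×8 + 1
8 = 8×1 + 0
gcd = 1, so the inverse exists. Back-substitute:
1 = 33 − 4·8
1 = −4·668 + 81·33
1 = 81·2037 − 247·668
1 = −247·6779 + 822·2037
1 = 822·15595 − 1891·6779
So 6779·(-1891) ≡ 1 (mod 15595), and -1891 ≡ 13704 (mod 15595).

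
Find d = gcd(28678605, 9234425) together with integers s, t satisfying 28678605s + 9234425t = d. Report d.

Apply Euclid's algorithm to 28678605 and 9234425:
28678605 = 3·9234425 + 975330
9234425 = 9·975330 + 456455
975330 = 2·456455 + 62420
456455 = 7·62420 + 19515
62420 = 3·19515 + 3875
19515 = 5·3875 + 140
3875 = 27·140 + 95
140 = 1·95 + 45
95 = 2·45 + 5
45 = 9·5 + 0
gcd(28678605, 9234425) = 5.
Working backward:
5 = 95 − 2·45
5 = −2·140 + 3·95
5 = 3·3875 − 83·140
5 = −83·19515 + 418·3875
5 = 418·62420 − 1337·19515
5 = −1337·456455 + 9777·62420
5 = 9777·975330 − 20891·456455
5 = −20891·9234425 + 197796·975330
5 = 197796·28678605 − 614279·9234425
So 5 = (197796)·28678605 + (-614279)·9234425.

5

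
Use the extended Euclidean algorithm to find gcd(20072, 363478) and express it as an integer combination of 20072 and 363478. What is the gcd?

Apply Euclid's algorithm to 363478 and 20072:
363478 = 18×20072 + 2182
20072 = 9×2182 + 434
2182 = 5×434 + 12
434 = 36×12 + 2
12 = 6×2 + 0
gcd(20072, 363478) = 2.
Back-substituting:
2 = 434 − 36·12
2 = −36·2182 + 181·434
2 = 181·20072 − 1665·2182
2 = −1665·363478 + 30151·20072
So 2 = (-1665)·363478 + (30151)·20072.

2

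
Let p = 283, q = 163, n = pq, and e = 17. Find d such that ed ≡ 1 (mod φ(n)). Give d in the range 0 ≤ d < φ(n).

φ(n) = (p−1)(q−1) = 282·162 = 45684.
Need d with 17·d ≡ 1 (mod 45684). Apply the extended Euclidean algorithm:
45684 = 2687·17 + 5
17 = 3·5 + 2
5 = 2·2 + 1
2 = 2·1 + 0
Back-substitute:
1 = 5 − 2·2
1 = −2·17 + 7·5
1 = 7·45684 − 18811·17
So 17·(-18811) ≡ 1 (mod 45684), hence d ≡ -18811 ≡ 26873 (mod 45684).

26873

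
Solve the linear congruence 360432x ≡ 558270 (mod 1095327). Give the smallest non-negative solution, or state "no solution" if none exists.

87079

First find gcd(360432, 1095327):
1095327 = 3×360432 + 14031
360432 = 25×14031 + 9657
14031 = 1×9657 + 4374
9657 = 2×4374 + 909
4374 = 4×909 + 738
909 = 1×738 + 171
738 = 4×171 + 54
171 = 3×54 + 9
54 = 6×9 + 0
gcd = 9 and 9 | 558270, so solutions exist. Divide through by 9: 40048x ≡ 62030 (mod 121703).
Now find 40048⁻¹ mod 121703:
121703 = 3·40048 + 1559
40048 = 25·1559 + 1073
1559 = 1·1073 + 486
1073 = 2·486 + 101
486 = 4·101 + 82
101 = 1·82 + 19
82 = 4·19 + 6
19 = 3·6 + 1
6 = 6·1 + 0
Back-substitute:
1 = 19 − 3·6
1 = −3·82 + 13·19
1 = 13·101 − 16·82
1 = −16·486 + 77·101
1 = 77·1073 − 170·486
1 = −170·1559 + 247·1073
1 = 247·40048 − 6345·1559
1 = −6345·121703 + 19282·40048
So 40048⁻¹ ≡ 19282 (mod 121703).
Then x ≡ 19282·62030 ≡ 87079 (mod 121703); the smallest non-negative solution is x = 87079.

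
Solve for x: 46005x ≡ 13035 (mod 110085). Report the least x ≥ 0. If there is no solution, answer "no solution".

163

First find gcd(46005, 110085):
110085 = 2*46005 + 18075
46005 = 2*18075 + 9855
18075 = 1*9855 + 8220
9855 = 1*8220 + 1635
8220 = 5*1635 + 45
1635 = 36*45 + 15
45 = 3*15 + 0
gcd = 15 and 15 | 13035, so solutions exist. Divide through by 15: 3067x ≡ 869 (mod 7339).
Now find 3067⁻¹ mod 7339:
7339 = 2×3067 + 1205
3067 = 2×1205 + 657
1205 = 1×657 + 548
657 = 1×548 + 109
548 = 5×109 + 3
109 = 36×3 + 1
3 = 3×1 + 0
Back-substitute:
1 = 109 − 36·3
1 = −36·548 + 181·109
1 = 181·657 − 217·548
1 = −217·1205 + 398·657
1 = 398·3067 − 1013·1205
1 = −1013·7339 + 2424·3067
So 3067⁻¹ ≡ 2424 (mod 7339).
Then x ≡ 2424·869 ≡ 163 (mod 7339); the smallest non-negative solution is x = 163.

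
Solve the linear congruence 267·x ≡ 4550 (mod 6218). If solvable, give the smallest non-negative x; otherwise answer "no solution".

First find gcd(267, 6218):
6218 = 23×267 + 77
267 = 3×77 + 36
77 = 2×36 + 5
36 = 7×5 + 1
5 = 5×1 + 0
gcd = 1, so a unique solution mod 6218 exists.
Back-substitute for the Bézout coefficients:
1 = 36 − 7·5
1 = −7·77 + 15·36
1 = 15·267 − 52·77
1 = −52·6218 + 1211·267
So 267·(1211) ≡ 1 (mod 6218), giving 267⁻¹ ≡ 1211.
x ≡ 267⁻¹·4550 ≡ 1211·4550 ≡ 902 (mod 6218).

902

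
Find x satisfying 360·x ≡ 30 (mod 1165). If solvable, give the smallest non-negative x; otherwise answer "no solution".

First find gcd(360, 1165):
1165 = 3×360 + 85
360 = 4×85 + 20
85 = 4×20 + 5
20 = 4×5 + 0
gcd = 5 and 5 | 30, so solutions exist. Divide through by 5: 72x ≡ 6 (mod 233).
Now find 72⁻¹ mod 233:
233 = 3·72 + 17
72 = 4·17 + 4
17 = 4·4 + 1
4 = 4·1 + 0
Back-substitute:
1 = 17 − 4·4
1 = −4·72 + 17·17
1 = 17·233 − 55·72
So 72·(-55) ≡ 1 (mod 233), i.e. 72⁻¹ ≡ 178.
Then x ≡ 178·6 ≡ 136 (mod 233); the smallest non-negative solution is x = 136.

136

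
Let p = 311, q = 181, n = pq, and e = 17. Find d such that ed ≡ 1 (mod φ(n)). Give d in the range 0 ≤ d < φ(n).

φ(n) = (p−1)(q−1) = 310·180 = 55800.
Need d with 17·d ≡ 1 (mod 55800). Apply the extended Euclidean algorithm:
55800 = 3282·17 + 6
17 = 2·6 + 5
6 = 1·5 + 1
5 = 5·1 + 0
Back-substitute:
1 = 6 − 5
1 = −17 + 3·6
1 = 3·55800 − 9847·17
So 17·(-9847) ≡ 1 (mod 55800), hence d ≡ -9847 ≡ 45953 (mod 55800).

45953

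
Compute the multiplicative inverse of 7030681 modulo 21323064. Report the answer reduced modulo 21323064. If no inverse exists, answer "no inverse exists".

no inverse exists

Compute gcd(7030681, 21323064):
21323064 = 3·7030681 + 231021
7030681 = 30·231021 + 100051
231021 = 2·100051 + 30919
100051 = 3·30919 + 7294
30919 = 4·7294 + 1743
7294 = 4·1743 + 322
1743 = 5·322 + 133
322 = 2·133 + 56
133 = 2·56 + 21
56 = 2·21 + 14
21 = 1·14 + 7
14 = 2·7 + 0
The gcd is 7, not 1, hence no inverse exists.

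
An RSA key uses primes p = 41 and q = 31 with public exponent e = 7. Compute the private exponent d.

φ(n) = (p−1)(q−1) = 40·30 = 1200.
Need d with 7·d ≡ 1 (mod 1200). Apply the extended Euclidean algorithm:
1200 = 171×7 + 3
7 = 2×3 + 1
3 = 3×1 + 0
Back-substitute:
1 = 7 − 2·3
1 = −2·1200 + 343·7
So 7·343 ≡ 1 (mod 1200), hence d = 343.

343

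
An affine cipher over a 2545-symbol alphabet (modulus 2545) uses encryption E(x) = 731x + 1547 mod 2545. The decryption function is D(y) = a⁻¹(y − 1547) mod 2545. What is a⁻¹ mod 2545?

gcd(2545, 731) by repeated division:
2545 = 3*731 + 352
731 = 2*352 + 27
352 = 13*27 + 1
27 = 27*1 + 0
Since gcd(731, 2545) = 1, back-substitute to write 1 as a combination:
1 = 352 − 13·27
1 = −13·731 + 27·352
1 = 27·2545 − 94·731
So 731·(-94) ≡ 1 (mod 2545), and -94 ≡ 2451 (mod 2545).

2451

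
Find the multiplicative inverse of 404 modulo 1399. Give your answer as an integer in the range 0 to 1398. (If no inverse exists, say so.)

gcd(1399, 404) by repeated division:
1399 = 3·404 + 187
404 = 2·187 + 30
187 = 6·30 + 7
30 = 4·7 + 2
7 = 3·2 + 1
2 = 2·1 + 0
The gcd is 1. Working backward:
1 = 7 − 3·2
1 = −3·30 + 13·7
1 = 13·187 − 81·30
1 = −81·404 + 175·187
1 = 175·1399 − 606·404
So 404·(-606) ≡ 1 (mod 1399), and -606 ≡ 793 (mod 1399).

793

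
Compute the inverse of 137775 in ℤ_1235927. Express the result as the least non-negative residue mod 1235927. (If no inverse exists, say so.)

no inverse exists

Compute gcd(137775, 1235927):
1235927 = 8*137775 + 133727
137775 = 1*133727 + 4048
133727 = 33*4048 + 143
4048 = 28*143 + 44
143 = 3*44 + 11
44 = 4*11 + 0
gcd(137775, 1235927) = 11 ≠ 1, so 137775 has no multiplicative inverse modulo 1235927.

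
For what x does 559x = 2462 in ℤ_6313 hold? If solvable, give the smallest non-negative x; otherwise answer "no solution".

First find gcd(559, 6313):
6313 = 11×559 + 164
559 = 3×164 + 67
164 = 2×67 + 30
67 = 2×30 + 7
30 = 4×7 + 2
7 = 3×2 + 1
2 = 2×1 + 0
gcd = 1, so a unique solution mod 6313 exists.
Back-substitute for the Bézout coefficients:
1 = 7 − 3·2
1 = −3·30 + 13·7
1 = 13·67 − 29·30
1 = −29·164 + 71·67
1 = 71·559 − 242·164
1 = −242·6313 + 2733·559
So 559·(2733) ≡ 1 (mod 6313), giving 559⁻¹ ≡ 2733.
x ≡ 559⁻¹·2462 ≡ 2733·2462 ≡ 5301 (mod 6313).

5301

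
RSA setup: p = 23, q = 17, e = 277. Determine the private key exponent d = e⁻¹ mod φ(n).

φ(n) = (p−1)(q−1) = 22·16 = 352.
Need d with 277·d ≡ 1 (mod 352). Apply the extended Euclidean algorithm:
352 = 1·277 + 75
277 = 3·75 + 52
75 = 1·52 + 23
52 = 2·23 + 6
23 = 3·6 + 5
6 = 1·5 + 1
5 = 5·1 + 0
Back-substitute:
1 = 6 − 5
1 = −23 + 4·6
1 = 4·52 − 9·23
1 = −9·75 + 13·52
1 = 13·277 − 48·75
1 = −48·352 + 61·277
So 277·61 ≡ 1 (mod 352), hence d = 61.

61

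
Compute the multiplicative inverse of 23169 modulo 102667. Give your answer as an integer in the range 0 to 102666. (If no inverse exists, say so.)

Apply the Euclidean algorithm to 102667 and 23169:
102667 = 4·23169 + 9991
23169 = 2·9991 + 3187
9991 = 3·3187 + 430
3187 = 7·430 + 177
430 = 2·177 + 76
177 = 2·76 + 25
76 = 3·25 + 1
25 = 25·1 + 0
Since gcd(23169, 102667) = 1, back-substitute to write 1 as a combination:
1 = 76 − 3·25
1 = −3·177 + 7·76
1 = 7·430 − 17·177
1 = −17·3187 + 126·430
1 = 126·9991 − 395·3187
1 = −395·23169 + 916·9991
1 = 916·102667 − 4059·23169
Hence 23169⁻¹ ≡ -4059 ≡ 98608 (mod 102667).

98608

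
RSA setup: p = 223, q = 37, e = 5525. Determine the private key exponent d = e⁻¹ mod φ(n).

4733

φ(n) = (p−1)(q−1) = 222·36 = 7992.
Need d with 5525·d ≡ 1 (mod 7992). Apply the extended Euclidean algorithm:
7992 = 1·5525 + 2467
5525 = 2·2467 + 591
2467 = 4·591 + 103
591 = 5·103 + 76
103 = 1·76 + 27
76 = 2·27 + 22
27 = 1·22 + 5
22 = 4·5 + 2
5 = 2·2 + 1
2 = 2·1 + 0
Back-substitute:
1 = 5 − 2·2
1 = −2·22 + 9·5
1 = 9·27 − 11·22
1 = −11·76 + 31·27
1 = 31·103 − 42·76
1 = −42·591 + 241·103
1 = 241·2467 − 1006·591
1 = −1006·5525 + 2253·2467
1 = 2253·7992 − 3259·5525
So 5525·(-3259) ≡ 1 (mod 7992), hence d ≡ -3259 ≡ 4733 (mod 7992).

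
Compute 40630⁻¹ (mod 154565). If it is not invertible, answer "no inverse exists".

no inverse exists

Compute gcd(40630, 154565):
154565 = 3·40630 + 32675
40630 = 1·32675 + 7955
32675 = 4·7955 + 855
7955 = 9·855 + 260
855 = 3·260 + 75
260 = 3·75 + 35
75 = 2·35 + 5
35 = 7·5 + 0
The gcd is 5, not 1, hence no inverse exists.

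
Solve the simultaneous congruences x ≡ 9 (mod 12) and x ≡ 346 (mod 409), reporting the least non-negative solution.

4845

Write x = 9 + 12·k. Then 12·k ≡ 346 − 9 ≡ 337 (mod 409).
Need 12⁻¹ mod 409. Extended Euclid on (409, 12):
409 = 34*12 + 1
12 = 12*1 + 0
Back-substitute:
1 = 409 − 34·12
12⁻¹ ≡ 375 (mod 409), so k ≡ 375·337 ≡ 403 (mod 409).
x = 9 + 12·403 = 4845.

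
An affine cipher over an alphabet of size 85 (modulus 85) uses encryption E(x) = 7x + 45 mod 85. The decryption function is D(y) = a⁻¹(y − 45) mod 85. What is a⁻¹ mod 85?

73

gcd(85, 7) by repeated division:
85 = 12·7 + 1
7 = 7·1 + 0
Since gcd(7, 85) = 1, back-substitute to write 1 as a combination:
1 = 85 − 12·7
So 7·(-12) ≡ 1 (mod 85), and -12 ≡ 73 (mod 85).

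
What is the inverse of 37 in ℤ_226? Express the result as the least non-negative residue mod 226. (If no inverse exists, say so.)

55

gcd(226, 37) by repeated division:
226 = 6×37 + 4
37 = 9×4 + 1
4 = 4×1 + 0
gcd = 1, so the inverse exists. Back-substitute:
1 = 37 − 9·4
1 = −9·226 + 55·37
So 37·55 ≡ 1 (mod 226).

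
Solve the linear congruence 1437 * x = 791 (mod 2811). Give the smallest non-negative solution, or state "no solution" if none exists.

gcd(1437, 2811):
2811 = 1·1437 + 1374
1437 = 1·1374 + 63
1374 = 21·63 + 51
63 = 1·51 + 12
51 = 4·12 + 3
12 = 4·3 + 0
gcd = 3, but 3 ∤ 791, so the congruence has no solution.

no solution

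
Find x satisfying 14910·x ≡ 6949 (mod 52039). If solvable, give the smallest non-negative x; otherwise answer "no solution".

7117

First find gcd(14910, 52039):
52039 = 3·14910 + 7309
14910 = 2·7309 + 292
7309 = 25·292 + 9
292 = 32·9 + 4
9 = 2·4 + 1
4 = 4·1 + 0
gcd = 1, so a unique solution mod 52039 exists.
Back-substitute for the Bézout coefficients:
1 = 9 − 2·4
1 = −2·292 + 65·9
1 = 65·7309 − 1627·292
1 = −1627·14910 + 3319·7309
1 = 3319·52039 − 11584·14910
So 14910·(-11584) ≡ 1 (mod 52039), giving 14910⁻¹ ≡ 40455.
x ≡ 14910⁻¹·6949 ≡ 40455·6949 ≡ 7117 (mod 52039).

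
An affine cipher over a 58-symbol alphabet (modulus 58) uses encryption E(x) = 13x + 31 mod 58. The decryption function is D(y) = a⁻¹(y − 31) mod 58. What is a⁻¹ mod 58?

9

Apply the Euclidean algorithm to 58 and 13:
58 = 4·13 + 6
13 = 2·6 + 1
6 = 6·1 + 0
Since gcd(13, 58) = 1, back-substitute to write 1 as a combination:
1 = 13 − 2·6
1 = −2·58 + 9·13
So 13·9 ≡ 1 (mod 58).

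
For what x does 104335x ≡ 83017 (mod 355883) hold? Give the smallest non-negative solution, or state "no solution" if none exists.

7406

First find gcd(104335, 355883):
355883 = 3·104335 + 42878
104335 = 2·42878 + 18579
42878 = 2·18579 + 5720
18579 = 3·5720 + 1419
5720 = 4·1419 + 44
1419 = 32·44 + 11
44 = 4·11 + 0
gcd = 11 and 11 | 83017, so solutions exist. Divide through by 11: 9485x ≡ 7547 (mod 32353).
Now find 9485⁻¹ mod 32353:
32353 = 3*9485 + 3898
9485 = 2*3898 + 1689
3898 = 2*1689 + 520
1689 = 3*520 + 129
520 = 4*129 + 4
129 = 32*4 + 1
4 = 4*1 + 0
Back-substitute:
1 = 129 − 32·4
1 = −32·520 + 129·129
1 = 129·1689 − 419·520
1 = −419·3898 + 967·1689
1 = 967·9485 − 2353·3898
1 = −2353·32353 + 8026·9485
So 9485⁻¹ ≡ 8026 (mod 32353).
Then x ≡ 8026·7547 ≡ 7406 (mod 32353); the smallest non-negative solution is x = 7406.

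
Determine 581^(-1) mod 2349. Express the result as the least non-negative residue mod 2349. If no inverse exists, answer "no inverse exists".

Apply the Euclidean algorithm to 2349 and 581:
2349 = 4·581 + 25
581 = 23·25 + 6
25 = 4·6 + 1
6 = 6·1 + 0
The gcd is 1. Working backward:
1 = 25 − 4·6
1 = −4·581 + 93·25
1 = 93·2349 − 376·581
Hence 581⁻¹ ≡ -376 ≡ 1973 (mod 2349).

1973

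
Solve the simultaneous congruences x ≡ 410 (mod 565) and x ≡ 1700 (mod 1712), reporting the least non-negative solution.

Write x = 410 + 565·k. Then 565·k ≡ 1700 − 410 ≡ 1290 (mod 1712).
Need 565⁻¹ mod 1712. Extended Euclid on (1712, 565):
1712 = 3*565 + 17
565 = 33*17 + 4
17 = 4*4 + 1
4 = 4*1 + 0
Back-substitute:
1 = 17 − 4·4
1 = −4·565 + 133·17
1 = 133·1712 − 403·565
565⁻¹ ≡ 1309 (mod 1712), so k ≡ 1309·1290 ≡ 578 (mod 1712).
x = 410 + 565·578 = 326980.

326980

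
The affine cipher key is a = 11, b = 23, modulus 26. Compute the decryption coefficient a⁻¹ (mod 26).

gcd(26, 11) by repeated division:
26 = 2×11 + 4
11 = 2×4 + 3
4 = 1×3 + 1
3 = 3×1 + 0
The gcd is 1. Working backward:
1 = 4 − 3
1 = −11 + 3·4
1 = 3·26 − 7·11
Thus 11·(-7) ≡ 1 (mod 26); reducing, -7 mod 26 = 19.

19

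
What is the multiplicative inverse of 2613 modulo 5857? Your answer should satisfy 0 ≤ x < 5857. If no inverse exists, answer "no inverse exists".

gcd(5857, 2613) by repeated division:
5857 = 2×2613 + 631
2613 = 4×631 + 89
631 = 7×89 + 8
89 = 11×8 + 1
8 = 8×1 + 0
gcd = 1, so the inverse exists. Back-substitute:
1 = 89 − 11·8
1 = −11·631 + 78·89
1 = 78·2613 − 323·631
1 = −323·5857 + 724·2613
So 2613·724 ≡ 1 (mod 5857).

724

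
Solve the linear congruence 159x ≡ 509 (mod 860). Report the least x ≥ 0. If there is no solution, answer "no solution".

371

First find gcd(159, 860):
860 = 5·159 + 65
159 = 2·65 + 29
65 = 2·29 + 7
29 = 4·7 + 1
7 = 7·1 + 0
gcd = 1, so a unique solution mod 860 exists.
Back-substitute for the Bézout coefficients:
1 = 29 − 4·7
1 = −4·65 + 9·29
1 = 9·159 − 22·65
1 = −22·860 + 119·159
So 159·(119) ≡ 1 (mod 860), giving 159⁻¹ ≡ 119.
x ≡ 159⁻¹·509 ≡ 119·509 ≡ 371 (mod 860).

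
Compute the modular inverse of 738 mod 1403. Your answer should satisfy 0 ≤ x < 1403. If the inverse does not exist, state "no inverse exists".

gcd(1403, 738) by repeated division:
1403 = 1*738 + 665
738 = 1*665 + 73
665 = 9*73 + 8
73 = 9*8 + 1
8 = 8*1 + 0
gcd = 1, so the inverse exists. Back-substitute:
1 = 73 − 9·8
1 = −9·665 + 82·73
1 = 82·738 − 91·665
1 = −91·1403 + 173·738
So 738·173 ≡ 1 (mod 1403).

173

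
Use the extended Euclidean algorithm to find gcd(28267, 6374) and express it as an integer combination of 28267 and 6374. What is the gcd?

1

Repeated division:
28267 = 4×6374 + 2771
6374 = 2×2771 + 832
2771 = 3×832 + 275
832 = 3×275 + 7
275 = 39×7 + 2
7 = 3×2 + 1
2 = 2×1 + 0
gcd(28267, 6374) = 1.
Working backward:
1 = 7 − 3·2
1 = −3·275 + 118·7
1 = 118·832 − 357·275
1 = −357·2771 + 1189·832
1 = 1189·6374 − 2735·2771
1 = −2735·28267 + 12129·6374
So 1 = (-2735)·28267 + (12129)·6374.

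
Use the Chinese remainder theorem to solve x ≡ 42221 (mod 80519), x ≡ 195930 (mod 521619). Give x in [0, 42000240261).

3086093934

Write x = 42221 + 80519·k. Then 80519·k ≡ 195930 − 42221 ≡ 153709 (mod 521619).
Need 80519⁻¹ mod 521619. Extended Euclid on (521619, 80519):
521619 = 6*80519 + 38505
80519 = 2*38505 + 3509
38505 = 10*3509 + 3415
3509 = 1*3415 + 94
3415 = 36*94 + 31
94 = 3*31 + 1
31 = 31*1 + 0
Back-substitute:
1 = 94 − 3·31
1 = −3·3415 + 109·94
1 = 109·3509 − 112·3415
1 = −112·38505 + 1229·3509
1 = 1229·80519 − 2570·38505
1 = −2570·521619 + 16649·80519
80519⁻¹ ≡ 16649 (mod 521619), so k ≡ 16649·153709 ≡ 38327 (mod 521619).
x = 42221 + 80519·38327 = 3086093934.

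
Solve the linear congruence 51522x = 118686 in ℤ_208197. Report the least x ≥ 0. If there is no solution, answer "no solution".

First find gcd(51522, 208197):
208197 = 4×51522 + 2109
51522 = 24×2109 + 906
2109 = 2×906 + 297
906 = 3×297 + 15
297 = 19×15 + 12
15 = 1×12 + 3
12 = 4×3 + 0
gcd = 3 and 3 | 118686, so solutions exist. Divide through by 3: 17174x ≡ 39562 (mod 69399).
Now find 17174⁻¹ mod 69399:
69399 = 4*17174 + 703
17174 = 24*703 + 302
703 = 2*302 + 99
302 = 3*99 + 5
99 = 19*5 + 4
5 = 1*4 + 1
4 = 4*1 + 0
Back-substitute:
1 = 5 − 4
1 = −99 + 20·5
1 = 20·302 − 61·99
1 = −61·703 + 142·302
1 = 142·17174 − 3469·703
1 = −3469·69399 + 14018·17174
So 17174⁻¹ ≡ 14018 (mod 69399).
Then x ≡ 14018·39562 ≡ 12707 (mod 69399); the smallest non-negative solution is x = 12707.

12707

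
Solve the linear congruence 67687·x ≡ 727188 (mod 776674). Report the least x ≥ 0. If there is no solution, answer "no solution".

First find gcd(67687, 776674):
776674 = 11×67687 + 32117
67687 = 2×32117 + 3453
32117 = 9×3453 + 1040
3453 = 3×1040 + 333
1040 = 3×333 + 41
333 = 8×41 + 5
41 = 8×5 + 1
5 = 5×1 + 0
gcd = 1, so a unique solution mod 776674 exists.
Back-substitute for the Bézout coefficients:
1 = 41 − 8·5
1 = −8·333 + 65·41
1 = 65·1040 − 203·333
1 = −203·3453 + 674·1040
1 = 674·32117 − 6269·3453
1 = −6269·67687 + 13212·32117
1 = 13212·776674 − 151601·67687
So 67687·(-151601) ≡ 1 (mod 776674), giving 67687⁻¹ ≡ 625073.
x ≡ 67687⁻¹·727188 ≡ 625073·727188 ≡ 232920 (mod 776674).

232920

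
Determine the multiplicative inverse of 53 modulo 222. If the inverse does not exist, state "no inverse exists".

Apply the Euclidean algorithm to 222 and 53:
222 = 4*53 + 10
53 = 5*10 + 3
10 = 3*3 + 1
3 = 3*1 + 0
The gcd is 1. Working backward:
1 = 10 − 3·3
1 = −3·53 + 16·10
1 = 16·222 − 67·53
Hence 53⁻¹ ≡ -67 ≡ 155 (mod 222).

155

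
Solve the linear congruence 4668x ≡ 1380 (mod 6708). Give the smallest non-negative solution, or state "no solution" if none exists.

509

First find gcd(4668, 6708):
6708 = 1·4668 + 2040
4668 = 2·2040 + 588
2040 = 3·588 + 276
588 = 2·276 + 36
276 = 7·36 + 24
36 = 1·24 + 12
24 = 2·12 + 0
gcd = 12 and 12 | 1380, so solutions exist. Divide through by 12: 389x ≡ 115 (mod 559).
Now find 389⁻¹ mod 559:
559 = 1*389 + 170
389 = 2*170 + 49
170 = 3*49 + 23
49 = 2*23 + 3
23 = 7*3 + 2
3 = 1*2 + 1
2 = 2*1 + 0
Back-substitute:
1 = 3 − 2
1 = −23 + 8·3
1 = 8·49 − 17·23
1 = −17·170 + 59·49
1 = 59·389 − 135·170
1 = −135·559 + 194·389
So 389⁻¹ ≡ 194 (mod 559).
Then x ≡ 194·115 ≡ 509 (mod 559); the smallest non-negative solution is x = 509.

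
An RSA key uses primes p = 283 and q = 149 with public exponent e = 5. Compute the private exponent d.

33389

φ(n) = (p−1)(q−1) = 282·148 = 41736.
Need d with 5·d ≡ 1 (mod 41736). Apply the extended Euclidean algorithm:
41736 = 8347×5 + 1
5 = 5×1 + 0
Back-substitute:
1 = 41736 − 8347·5
So 5·(-8347) ≡ 1 (mod 41736), hence d ≡ -8347 ≡ 33389 (mod 41736).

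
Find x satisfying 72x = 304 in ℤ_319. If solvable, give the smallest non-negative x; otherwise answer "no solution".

146

First find gcd(72, 319):
319 = 4×72 + 31
72 = 2×31 + 10
31 = 3×10 + 1
10 = 10×1 + 0
gcd = 1, so a unique solution mod 319 exists.
Back-substitute for the Bézout coefficients:
1 = 31 − 3·10
1 = −3·72 + 7·31
1 = 7·319 − 31·72
So 72·(-31) ≡ 1 (mod 319), giving 72⁻¹ ≡ 288.
x ≡ 72⁻¹·304 ≡ 288·304 ≡ 146 (mod 319).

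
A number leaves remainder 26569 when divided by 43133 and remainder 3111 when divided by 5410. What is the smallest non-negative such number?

Write x = 26569 + 43133·k. Then 43133·k ≡ 3111 − 26569 ≡ 3592 (mod 5410).
Need 43133⁻¹ mod 5410. Extended Euclid on (5410, 5263):
5410 = 1·5263 + 147
5263 = 35·147 + 118
147 = 1·118 + 29
118 = 4·29 + 2
29 = 14·2 + 1
2 = 2·1 + 0
Back-substitute:
1 = 29 − 14·2
1 = −14·118 + 57·29
1 = 57·147 − 71·118
1 = −71·5263 + 2542·147
1 = 2542·5410 − 2613·5263
43133⁻¹ ≡ 2797 (mod 5410), so k ≡ 2797·3592 ≡ 454 (mod 5410).
x = 26569 + 43133·454 = 19608951.

19608951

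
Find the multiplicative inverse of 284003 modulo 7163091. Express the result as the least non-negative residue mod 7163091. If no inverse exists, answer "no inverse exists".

Extended Euclidean algorithm:
7163091 = 25×284003 + 63016
284003 = 4×63016 + 31939
63016 = 1×31939 + 31077
31939 = 1×31077 + 862
31077 = 36×862 + 45
862 = 19×45 + 7
45 = 6×7 + 3
7 = 2×3 + 1
3 = 3×1 + 0
gcd = 1, so the inverse exists. Back-substitute:
1 = 7 − 2·3
1 = −2·45 + 13·7
1 = 13·862 − 249·45
1 = −249·31077 + 8977·862
1 = 8977·31939 − 9226·31077
1 = −9226·63016 + 18203·31939
1 = 18203·284003 − 82038·63016
1 = −82038·7163091 + 2069153·284003
So 284003·2069153 ≡ 1 (mod 7163091).

2069153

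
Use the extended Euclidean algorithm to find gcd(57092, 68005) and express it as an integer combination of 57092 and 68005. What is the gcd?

7

Repeated division:
68005 = 1×57092 + 10913
57092 = 5×10913 + 2527
10913 = 4×2527 + 805
2527 = 3×805 + 112
805 = 7×112 + 21
112 = 5×21 + 7
21 = 3×7 + 0
gcd(57092, 68005) = 7.
Express as a combination:
7 = 112 − 5·21
7 = −5·805 + 36·112
7 = 36·2527 − 113·805
7 = −113·10913 + 488·2527
7 = 488·57092 − 2553·10913
7 = −2553·68005 + 3041·57092
So 7 = (-2553)·68005 + (3041)·57092.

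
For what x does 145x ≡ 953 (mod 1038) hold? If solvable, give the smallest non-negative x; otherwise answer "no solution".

71

First find gcd(145, 1038):
1038 = 7*145 + 23
145 = 6*23 + 7
23 = 3*7 + 2
7 = 3*2 + 1
2 = 2*1 + 0
gcd = 1, so a unique solution mod 1038 exists.
Back-substitute for the Bézout coefficients:
1 = 7 − 3·2
1 = −3·23 + 10·7
1 = 10·145 − 63·23
1 = −63·1038 + 451·145
So 145·(451) ≡ 1 (mod 1038), giving 145⁻¹ ≡ 451.
x ≡ 145⁻¹·953 ≡ 451·953 ≡ 71 (mod 1038).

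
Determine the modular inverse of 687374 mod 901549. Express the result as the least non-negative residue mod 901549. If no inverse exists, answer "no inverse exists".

614253

Apply the Euclidean algorithm to 901549 and 687374:
901549 = 1×687374 + 214175
687374 = 3×214175 + 44849
214175 = 4×44849 + 34779
44849 = 1×34779 + 10070
34779 = 3×10070 + 4569
10070 = 2×4569 + 932
4569 = 4×932 + 841
932 = 1×841 + 91
841 = 9×91 + 22
91 = 4×22 + 3
22 = 7×3 + 1
3 = 3×1 + 0
Since gcd(687374, 901549) = 1, back-substitute to write 1 as a combination:
1 = 22 − 7·3
1 = −7·91 + 29·22
1 = 29·841 − 268·91
1 = −268·932 + 297·841
1 = 297·4569 − 1456·932
1 = −1456·10070 + 3209·4569
1 = 3209·34779 − 11083·10070
1 = −11083·44849 + 14292·34779
1 = 14292·214175 − 68251·44849
1 = −68251·687374 + 219045·214175
1 = 219045·901549 − 287296·687374
Hence 687374⁻¹ ≡ -287296 ≡ 614253 (mod 901549).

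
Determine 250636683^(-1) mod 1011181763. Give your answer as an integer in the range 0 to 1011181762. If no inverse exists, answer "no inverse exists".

562093841

Apply the Euclidean algorithm to 1011181763 and 250636683:
1011181763 = 4·250636683 + 8635031
250636683 = 29·8635031 + 220784
8635031 = 39·220784 + 24455
220784 = 9·24455 + 689
24455 = 35·689 + 340
689 = 2·340 + 9
340 = 37·9 + 7
9 = 1·7 + 2
7 = 3·2 + 1
2 = 2·1 + 0
Since gcd(250636683, 1011181763) = 1, back-substitute to write 1 as a combination:
1 = 7 − 3·2
1 = −3·9 + 4·7
1 = 4·340 − 151·9
1 = −151·689 + 306·340
1 = 306·24455 − 10861·689
1 = −10861·220784 + 98055·24455
1 = 98055·8635031 − 3835006·220784
1 = −3835006·250636683 + 111313229·8635031
1 = 111313229·1011181763 − 449087922·250636683
Hence 250636683⁻¹ ≡ -449087922 ≡ 562093841 (mod 1011181763).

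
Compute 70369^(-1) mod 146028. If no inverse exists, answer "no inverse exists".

gcd(146028, 70369) by repeated division:
146028 = 2*70369 + 5290
70369 = 13*5290 + 1599
5290 = 3*1599 + 493
1599 = 3*493 + 120
493 = 4*120 + 13
120 = 9*13 + 3
13 = 4*3 + 1
3 = 3*1 + 0
gcd = 1, so the inverse exists. Back-substitute:
1 = 13 − 4·3
1 = −4·120 + 37·13
1 = 37·493 − 152·120
1 = −152·1599 + 493·493
1 = 493·5290 − 1631·1599
1 = −1631·70369 + 21696·5290
1 = 21696·146028 − 45023·70369
So 70369·(-45023) ≡ 1 (mod 146028), and -45023 ≡ 101005 (mod 146028).

101005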